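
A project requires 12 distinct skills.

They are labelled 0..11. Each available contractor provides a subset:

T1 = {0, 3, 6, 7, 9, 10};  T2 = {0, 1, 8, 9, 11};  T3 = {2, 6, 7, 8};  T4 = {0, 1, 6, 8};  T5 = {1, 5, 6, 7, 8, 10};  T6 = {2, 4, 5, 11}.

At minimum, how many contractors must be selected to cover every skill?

3

Take {T1, T4, T6}. Their union is {0, 1, 2, 3, 4, 5, 6, 7, 8, 9, 10, 11}, which is all 12 skills.
Only T1 contains 3, so T1 is forced; the remaining 6 skills need at least 2 more contractors (each remaining contractor adds at most 4) — so at least 3 contractors are needed, and 3 is optimal.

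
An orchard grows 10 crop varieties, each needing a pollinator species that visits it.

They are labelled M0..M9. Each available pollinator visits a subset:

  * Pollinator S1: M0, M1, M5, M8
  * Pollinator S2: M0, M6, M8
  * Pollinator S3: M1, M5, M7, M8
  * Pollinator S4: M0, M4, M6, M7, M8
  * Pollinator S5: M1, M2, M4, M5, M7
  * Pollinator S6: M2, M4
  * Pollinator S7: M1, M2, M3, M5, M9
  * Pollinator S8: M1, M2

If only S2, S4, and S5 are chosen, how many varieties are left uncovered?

Union of S2, S4, S5 = {M0, M1, M2, M4, M5, M6, M7, M8}.
Not covered: M3, M9 — 2 varieties.

2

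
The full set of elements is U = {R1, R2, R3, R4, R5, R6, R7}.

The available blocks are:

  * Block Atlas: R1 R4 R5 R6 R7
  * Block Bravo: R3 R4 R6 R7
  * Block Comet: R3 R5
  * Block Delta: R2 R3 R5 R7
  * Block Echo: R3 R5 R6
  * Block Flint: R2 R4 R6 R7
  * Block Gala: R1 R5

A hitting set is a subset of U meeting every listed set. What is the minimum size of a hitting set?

Take H = {R4, R5}. Each listed block contains at least one of these, so H is a hitting set of size 2.
The blocks Flint, Gala are pairwise disjoint, so any hitting set needs a separate element for each — at least 2. Hence 2 is optimal.

2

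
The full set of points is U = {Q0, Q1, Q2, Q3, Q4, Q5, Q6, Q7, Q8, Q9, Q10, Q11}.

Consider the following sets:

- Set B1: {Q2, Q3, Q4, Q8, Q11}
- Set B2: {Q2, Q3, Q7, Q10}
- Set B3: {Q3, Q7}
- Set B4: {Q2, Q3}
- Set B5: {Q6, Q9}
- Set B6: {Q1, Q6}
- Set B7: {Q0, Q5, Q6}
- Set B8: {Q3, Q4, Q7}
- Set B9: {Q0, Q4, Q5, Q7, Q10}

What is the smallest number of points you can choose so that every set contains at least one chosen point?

3

H = {Q2, Q6, Q7} meets every set (each contains at least one member of H), and |H| = 3.
The sets B4, B6, B9 are pairwise disjoint, so any hitting set needs a separate point for each — at least 3. Hence 3 is optimal.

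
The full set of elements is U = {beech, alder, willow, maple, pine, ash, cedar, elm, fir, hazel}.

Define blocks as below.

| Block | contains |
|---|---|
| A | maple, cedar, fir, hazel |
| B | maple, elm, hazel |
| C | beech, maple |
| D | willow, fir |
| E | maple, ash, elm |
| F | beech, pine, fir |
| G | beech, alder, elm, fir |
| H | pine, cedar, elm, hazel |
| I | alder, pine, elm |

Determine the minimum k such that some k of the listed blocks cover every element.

Take {D, E, G, H}. Their union is {beech, alder, willow, maple, pine, ash, cedar, elm, fir, hazel}, which is all 10 elements.
Only E contains ash, so E is forced; the remaining 7 elements need at least 3 more blocks (each remaining block adds at most 3) — so at least 4 blocks are needed, and 4 is optimal.

4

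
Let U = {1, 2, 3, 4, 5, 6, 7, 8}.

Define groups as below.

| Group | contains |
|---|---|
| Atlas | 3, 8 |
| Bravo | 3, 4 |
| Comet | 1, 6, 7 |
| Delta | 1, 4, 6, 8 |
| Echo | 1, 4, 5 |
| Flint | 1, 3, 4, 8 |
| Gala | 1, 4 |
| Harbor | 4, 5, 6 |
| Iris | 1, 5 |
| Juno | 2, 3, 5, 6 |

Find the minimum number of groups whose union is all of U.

Comet, Delta, and Juno cover everything between them: the union {1, 2, 3, 4, 5, 6, 7, 8} is all of U.
Only Juno contains 2, so Juno is forced; the remaining 4 elements need at least 2 more groups (each remaining group adds at most 3) — so at least 3 groups are needed, and 3 is optimal.

3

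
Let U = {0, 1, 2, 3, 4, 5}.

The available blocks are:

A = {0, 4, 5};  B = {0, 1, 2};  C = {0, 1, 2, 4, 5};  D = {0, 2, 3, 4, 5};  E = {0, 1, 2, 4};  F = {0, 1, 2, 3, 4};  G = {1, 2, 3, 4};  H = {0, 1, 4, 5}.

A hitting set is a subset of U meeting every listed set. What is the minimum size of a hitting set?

T = {1, 4} meets every block (each contains at least one member of T), and |T| = 2.
No single item lies in every block, so at least 2 are needed and 2 is optimal.

2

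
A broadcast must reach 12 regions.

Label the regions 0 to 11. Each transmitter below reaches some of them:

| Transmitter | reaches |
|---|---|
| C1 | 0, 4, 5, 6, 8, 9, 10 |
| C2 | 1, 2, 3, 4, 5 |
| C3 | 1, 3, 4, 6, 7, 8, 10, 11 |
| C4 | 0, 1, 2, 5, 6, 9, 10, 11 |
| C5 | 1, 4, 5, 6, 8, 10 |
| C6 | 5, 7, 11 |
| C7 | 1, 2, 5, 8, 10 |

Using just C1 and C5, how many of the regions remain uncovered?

4

Union of C1, C5 = {0, 1, 4, 5, 6, 8, 9, 10}.
Not covered: 2, 3, 7, 11 — 4 regions.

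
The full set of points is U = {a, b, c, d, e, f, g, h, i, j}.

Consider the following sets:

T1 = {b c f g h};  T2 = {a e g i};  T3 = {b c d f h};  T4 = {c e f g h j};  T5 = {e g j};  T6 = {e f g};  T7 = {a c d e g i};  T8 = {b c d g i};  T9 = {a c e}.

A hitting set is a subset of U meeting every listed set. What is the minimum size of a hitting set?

2

The 2 points {c, e} hit every set.
The sets T2, T3 are pairwise disjoint, so any hitting set needs a separate point for each — at least 2. Hence 2 is optimal.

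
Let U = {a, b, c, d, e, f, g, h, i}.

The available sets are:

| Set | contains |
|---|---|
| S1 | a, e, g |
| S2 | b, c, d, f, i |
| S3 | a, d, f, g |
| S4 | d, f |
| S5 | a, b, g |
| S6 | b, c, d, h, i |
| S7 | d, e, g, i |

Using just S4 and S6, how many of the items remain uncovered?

3

Union of S4, S6 = {b, c, d, f, h, i}.
Not covered: a, e, g — 3 items.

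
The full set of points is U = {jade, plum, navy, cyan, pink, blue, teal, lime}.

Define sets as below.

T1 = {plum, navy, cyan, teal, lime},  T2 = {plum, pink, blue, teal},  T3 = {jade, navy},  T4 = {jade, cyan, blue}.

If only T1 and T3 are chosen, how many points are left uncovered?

2

Union of T1, T3 = {jade, plum, navy, cyan, teal, lime}.
Not covered: pink, blue — 2 points.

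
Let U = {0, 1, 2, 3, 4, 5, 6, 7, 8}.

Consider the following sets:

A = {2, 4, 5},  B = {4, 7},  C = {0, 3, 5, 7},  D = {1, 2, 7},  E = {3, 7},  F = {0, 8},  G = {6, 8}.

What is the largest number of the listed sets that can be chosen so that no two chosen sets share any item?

3

A, E, G are pairwise disjoint (A={2,4,5}; E={3,7}; G={6,8}).
Every remaining set overlaps one of these, and no 4 of the listed sets are pairwise disjoint, so 3 is the maximum.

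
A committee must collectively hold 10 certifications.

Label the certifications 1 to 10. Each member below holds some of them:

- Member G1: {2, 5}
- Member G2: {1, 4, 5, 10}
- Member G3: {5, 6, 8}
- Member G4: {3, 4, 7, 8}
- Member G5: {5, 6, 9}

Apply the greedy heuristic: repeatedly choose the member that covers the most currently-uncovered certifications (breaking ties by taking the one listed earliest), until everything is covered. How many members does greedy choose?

4

Greedy: pick G2 (covers 4 new) → pick G4 (covers 3 new) → pick G5 (covers 2 new) → pick G1 (covers 1 new). Total picks: 4.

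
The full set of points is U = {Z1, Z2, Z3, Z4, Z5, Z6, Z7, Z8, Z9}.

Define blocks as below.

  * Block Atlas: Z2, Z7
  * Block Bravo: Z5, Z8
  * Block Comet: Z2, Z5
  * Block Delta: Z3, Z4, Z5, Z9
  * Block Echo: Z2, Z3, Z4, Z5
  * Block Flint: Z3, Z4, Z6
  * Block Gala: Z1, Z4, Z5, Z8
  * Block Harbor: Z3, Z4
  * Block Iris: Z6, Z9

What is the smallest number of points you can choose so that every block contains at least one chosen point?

Take H = {Z3, Z5, Z6, Z7}. Each listed block contains at least one of these, so H is a hitting set of size 4.
The blocks Atlas, Bravo, Harbor, Iris are pairwise disjoint, so any hitting set needs a separate point for each — at least 4. Hence 4 is optimal.

4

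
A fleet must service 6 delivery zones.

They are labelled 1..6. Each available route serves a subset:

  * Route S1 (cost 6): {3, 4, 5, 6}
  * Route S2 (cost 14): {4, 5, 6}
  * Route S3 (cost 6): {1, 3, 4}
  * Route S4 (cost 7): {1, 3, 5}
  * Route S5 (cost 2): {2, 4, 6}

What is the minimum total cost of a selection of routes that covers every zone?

9

S4, S5 together cover every zone (S4 ∪ S5 = {1, 2, 3, 4, 5, 6}); total cost 7 + 2 = 9.
No covering selection has total cost below 9.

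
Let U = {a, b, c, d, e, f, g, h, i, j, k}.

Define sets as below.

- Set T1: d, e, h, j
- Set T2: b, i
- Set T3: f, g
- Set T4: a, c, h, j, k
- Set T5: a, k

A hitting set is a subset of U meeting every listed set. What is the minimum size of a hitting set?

The 4 points {a, b, g, h} hit every set.
The sets T1, T2, T3, T5 are pairwise disjoint, so any hitting set needs a separate point for each — at least 4. Hence 4 is optimal.

4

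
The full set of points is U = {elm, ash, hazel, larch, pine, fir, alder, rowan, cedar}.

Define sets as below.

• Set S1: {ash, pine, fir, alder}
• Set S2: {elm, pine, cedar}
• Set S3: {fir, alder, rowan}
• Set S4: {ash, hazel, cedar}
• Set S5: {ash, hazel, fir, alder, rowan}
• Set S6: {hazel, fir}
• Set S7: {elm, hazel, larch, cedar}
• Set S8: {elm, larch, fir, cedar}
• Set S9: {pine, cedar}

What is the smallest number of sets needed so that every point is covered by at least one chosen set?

S5, S7, and S9 cover everything between them: the union {elm, ash, hazel, larch, pine, fir, alder, rowan, cedar} is all of U.
No 2 of the 9 sets cover everything (all 36 combinations miss at least one point), so 3 is optimal.

3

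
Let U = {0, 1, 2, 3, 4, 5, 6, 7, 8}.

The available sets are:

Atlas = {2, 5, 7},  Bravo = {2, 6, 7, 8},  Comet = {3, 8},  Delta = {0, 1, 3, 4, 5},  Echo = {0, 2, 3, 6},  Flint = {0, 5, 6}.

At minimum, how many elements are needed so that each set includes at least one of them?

3

The 3 elements {2, 3, 6} hit every set.
No choice of 2 elements meets every set, so 3 is the minimum.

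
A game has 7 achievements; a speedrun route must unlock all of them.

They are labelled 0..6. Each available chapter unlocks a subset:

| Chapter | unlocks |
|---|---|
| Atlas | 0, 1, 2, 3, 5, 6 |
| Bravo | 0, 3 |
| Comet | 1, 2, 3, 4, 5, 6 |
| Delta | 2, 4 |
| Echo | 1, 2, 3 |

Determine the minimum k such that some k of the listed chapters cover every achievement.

2

Take {Atlas, Delta}. Their union is {0, 1, 2, 3, 4, 5, 6}, which is all 7 achievements.
No single chapter has all 7 achievements (the largest, Atlas, has 6), so 2 is optimal.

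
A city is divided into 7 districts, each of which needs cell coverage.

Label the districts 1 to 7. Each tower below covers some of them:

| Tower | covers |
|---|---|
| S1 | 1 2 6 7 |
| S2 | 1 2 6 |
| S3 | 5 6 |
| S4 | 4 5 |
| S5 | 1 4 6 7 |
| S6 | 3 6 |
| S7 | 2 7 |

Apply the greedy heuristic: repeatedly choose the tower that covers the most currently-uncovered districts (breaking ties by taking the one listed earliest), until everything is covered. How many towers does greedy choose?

Greedy: pick S1 (covers 4 new) → pick S4 (covers 2 new) → pick S6 (covers 1 new). Total picks: 3.

3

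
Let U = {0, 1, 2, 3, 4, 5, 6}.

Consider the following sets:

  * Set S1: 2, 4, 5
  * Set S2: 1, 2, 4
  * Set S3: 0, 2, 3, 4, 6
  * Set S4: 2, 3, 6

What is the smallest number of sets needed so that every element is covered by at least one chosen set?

3

S1, S2, and S3 cover everything between them: the union {0, 1, 2, 3, 4, 5, 6} is all of U.
Only S3 contains 0, so S3 is forced; the remaining 2 elements need at least 2 more sets (each remaining set adds at most 1) — so at least 3 sets are needed, and 3 is optimal.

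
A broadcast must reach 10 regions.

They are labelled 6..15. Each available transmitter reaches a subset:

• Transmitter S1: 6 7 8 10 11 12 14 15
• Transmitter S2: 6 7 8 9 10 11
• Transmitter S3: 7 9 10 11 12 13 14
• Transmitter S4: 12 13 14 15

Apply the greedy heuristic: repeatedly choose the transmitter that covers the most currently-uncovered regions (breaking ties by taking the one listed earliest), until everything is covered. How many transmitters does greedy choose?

Greedy: pick S1 (covers 8 new) → pick S3 (covers 2 new). Total picks: 2.

2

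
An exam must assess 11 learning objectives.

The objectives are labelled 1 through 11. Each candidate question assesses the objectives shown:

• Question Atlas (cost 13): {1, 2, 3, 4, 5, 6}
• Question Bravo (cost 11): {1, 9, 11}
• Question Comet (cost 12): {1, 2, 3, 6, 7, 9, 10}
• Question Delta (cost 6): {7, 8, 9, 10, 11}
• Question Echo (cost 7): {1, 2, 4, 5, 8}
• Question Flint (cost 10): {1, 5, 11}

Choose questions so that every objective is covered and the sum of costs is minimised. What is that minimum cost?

Atlas, Delta together cover every objective (Atlas ∪ Delta = {1, 2, 3, 4, 5, 6, 7, 8, 9, 10, 11}); total cost 13 + 6 = 19.
The greedy pick Delta, Echo, Comet costs 25; no covering selection beats 19.

19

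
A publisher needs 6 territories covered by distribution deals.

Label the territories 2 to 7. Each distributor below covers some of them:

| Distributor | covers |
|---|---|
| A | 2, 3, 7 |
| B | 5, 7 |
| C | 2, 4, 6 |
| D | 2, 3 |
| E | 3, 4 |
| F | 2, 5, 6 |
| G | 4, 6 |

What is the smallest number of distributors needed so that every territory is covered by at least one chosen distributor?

3

A and B and C together: A ∪ B ∪ C = {2, 3, 4, 5, 6, 7} — every territory is covered.
No 2 of the 7 distributors cover everything (all 21 combinations miss at least one territory), so 3 is optimal.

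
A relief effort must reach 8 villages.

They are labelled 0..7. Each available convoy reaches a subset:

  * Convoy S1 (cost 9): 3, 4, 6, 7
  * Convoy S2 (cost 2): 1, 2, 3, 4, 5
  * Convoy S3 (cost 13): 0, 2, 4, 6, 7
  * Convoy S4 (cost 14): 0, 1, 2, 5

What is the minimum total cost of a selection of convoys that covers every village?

15

S2, S3 together cover every village (S2 ∪ S3 = {0, 1, 2, 3, 4, 5, 6, 7}); total cost 2 + 13 = 15.
No covering selection has total cost below 15.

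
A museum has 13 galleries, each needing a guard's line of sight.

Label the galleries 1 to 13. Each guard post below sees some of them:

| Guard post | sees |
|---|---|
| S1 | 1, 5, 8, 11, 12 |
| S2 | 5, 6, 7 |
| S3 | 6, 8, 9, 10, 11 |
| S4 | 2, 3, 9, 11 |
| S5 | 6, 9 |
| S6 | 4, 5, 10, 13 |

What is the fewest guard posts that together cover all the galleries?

Take {S1, S2, S4, S6}. Their union is {1, 2, 3, 4, 5, 6, 7, 8, 9, 10, 11, 12, 13}, which is all 13 galleries.
Only S1 contains 1, so S1 is forced; the remaining 8 galleries need at least 3 more guard posts (each remaining guard post adds at most 3) — so at least 4 guard posts are needed, and 4 is optimal.

4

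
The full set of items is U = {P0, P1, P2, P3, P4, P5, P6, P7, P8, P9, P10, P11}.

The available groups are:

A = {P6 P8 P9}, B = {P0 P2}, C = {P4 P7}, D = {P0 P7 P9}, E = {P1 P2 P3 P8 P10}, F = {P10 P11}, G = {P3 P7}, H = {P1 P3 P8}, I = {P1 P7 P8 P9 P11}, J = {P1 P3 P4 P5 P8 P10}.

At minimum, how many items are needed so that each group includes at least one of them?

4

T = {P2, P7, P8, P10} meets every group (each contains at least one member of T), and |T| = 4.
The groups A, B, C, F are pairwise disjoint, so any hitting set needs a separate item for each — at least 4. Hence 4 is optimal.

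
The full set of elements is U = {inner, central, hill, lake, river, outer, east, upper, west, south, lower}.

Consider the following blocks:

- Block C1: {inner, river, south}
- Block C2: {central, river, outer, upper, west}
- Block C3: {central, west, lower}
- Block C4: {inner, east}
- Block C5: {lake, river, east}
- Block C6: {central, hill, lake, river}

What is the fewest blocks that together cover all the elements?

C1 and C2 and C3 and C5 and C6 together: C1 ∪ C2 ∪ C3 ∪ C5 ∪ C6 = {inner, central, hill, lake, river, outer, east, upper, west, south, lower} — every element is covered.
No 4 of the 6 blocks cover everything (all 15 combinations miss at least one element), so 5 is optimal.

5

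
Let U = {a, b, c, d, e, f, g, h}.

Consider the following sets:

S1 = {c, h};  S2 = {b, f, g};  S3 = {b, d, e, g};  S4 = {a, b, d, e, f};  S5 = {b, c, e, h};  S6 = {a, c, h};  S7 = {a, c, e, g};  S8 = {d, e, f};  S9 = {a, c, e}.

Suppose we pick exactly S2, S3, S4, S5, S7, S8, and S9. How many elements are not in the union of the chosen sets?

Union of S2, S3, S4, S5, S7, S8, S9 = {a, b, c, d, e, f, g, h} — that's every element, so 0 are uncovered.

0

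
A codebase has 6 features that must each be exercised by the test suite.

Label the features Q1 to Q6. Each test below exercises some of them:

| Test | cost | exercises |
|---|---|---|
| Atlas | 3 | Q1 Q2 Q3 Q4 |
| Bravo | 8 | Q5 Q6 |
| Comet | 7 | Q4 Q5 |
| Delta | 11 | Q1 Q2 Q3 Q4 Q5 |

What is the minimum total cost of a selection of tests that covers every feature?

11

Atlas, Bravo together cover every feature (Atlas ∪ Bravo = {Q1, Q2, Q3, Q4, Q5, Q6}); total cost 3 + 8 = 11.
No covering selection has total cost below 11.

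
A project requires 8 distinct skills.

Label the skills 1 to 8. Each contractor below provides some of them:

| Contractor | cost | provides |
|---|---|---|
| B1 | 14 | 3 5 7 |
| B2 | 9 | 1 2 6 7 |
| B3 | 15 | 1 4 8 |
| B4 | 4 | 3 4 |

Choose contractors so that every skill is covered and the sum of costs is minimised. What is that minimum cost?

B1, B2, B3 together cover every skill (B1 ∪ B2 ∪ B3 = {1, 2, 3, 4, 5, 6, 7, 8}); total cost 14 + 9 + 15 = 38.
The greedy pick B4, B2, B1, B3 costs 42; no covering selection beats 38.

38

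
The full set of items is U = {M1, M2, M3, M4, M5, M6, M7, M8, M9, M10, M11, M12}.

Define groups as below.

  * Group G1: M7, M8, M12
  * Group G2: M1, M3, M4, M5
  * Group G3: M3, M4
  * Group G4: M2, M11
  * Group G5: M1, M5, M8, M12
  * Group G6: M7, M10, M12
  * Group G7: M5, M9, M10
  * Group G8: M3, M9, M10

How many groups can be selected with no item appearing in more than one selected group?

4

G1, G3, G4, G7 are pairwise disjoint (G1={M7,M8,M12}; G3={M3,M4}; G4={M2,M11}; G7={M5,M9,M10}).
Every remaining group overlaps one of these, and no 5 of the listed groups are pairwise disjoint, so 4 is the maximum.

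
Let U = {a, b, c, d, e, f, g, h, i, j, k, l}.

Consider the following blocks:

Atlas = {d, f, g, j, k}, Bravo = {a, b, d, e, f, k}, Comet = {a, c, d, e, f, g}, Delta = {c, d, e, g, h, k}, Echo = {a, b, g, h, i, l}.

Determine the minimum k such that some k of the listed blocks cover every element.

3

Atlas, Comet, and Echo cover everything between them: the union {a, b, c, d, e, f, g, h, i, j, k, l} is all of U.
Only Echo contains i, so Echo is forced; the remaining 6 elements need at least 2 more blocks (each remaining block adds at most 4) — so at least 3 blocks are needed, and 3 is optimal.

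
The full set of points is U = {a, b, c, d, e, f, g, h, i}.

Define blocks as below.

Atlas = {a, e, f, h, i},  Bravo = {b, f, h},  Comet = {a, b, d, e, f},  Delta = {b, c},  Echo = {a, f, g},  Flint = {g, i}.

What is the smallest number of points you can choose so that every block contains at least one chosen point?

3

The 3 points {b, g, i} hit every block.
No choice of 2 points meets every block, so 3 is the minimum.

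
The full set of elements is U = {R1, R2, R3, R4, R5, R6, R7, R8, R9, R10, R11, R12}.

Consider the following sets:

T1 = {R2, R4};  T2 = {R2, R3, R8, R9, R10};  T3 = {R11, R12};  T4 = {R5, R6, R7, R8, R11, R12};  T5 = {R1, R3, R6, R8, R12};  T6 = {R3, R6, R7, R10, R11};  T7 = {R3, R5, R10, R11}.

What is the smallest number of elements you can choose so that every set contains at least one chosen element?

3

The 3 elements {R1, R2, R11} hit every set.
No choice of 2 elements meets every set, so 3 is the minimum.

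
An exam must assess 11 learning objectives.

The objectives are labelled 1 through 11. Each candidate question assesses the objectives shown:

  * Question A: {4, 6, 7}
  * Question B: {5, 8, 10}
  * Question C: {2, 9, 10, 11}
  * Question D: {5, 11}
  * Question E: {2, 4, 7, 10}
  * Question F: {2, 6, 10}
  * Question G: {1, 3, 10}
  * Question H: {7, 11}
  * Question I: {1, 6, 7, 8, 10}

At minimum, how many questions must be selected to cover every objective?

4

A and B and C and G together: A ∪ B ∪ C ∪ G = {1, 2, 3, 4, 5, 6, 7, 8, 9, 10, 11} — every objective is covered.
Only G contains 3, so G is forced; the remaining 8 objectives need at least 3 more questions (each remaining question adds at most 3) — so at least 4 questions are needed, and 4 is optimal.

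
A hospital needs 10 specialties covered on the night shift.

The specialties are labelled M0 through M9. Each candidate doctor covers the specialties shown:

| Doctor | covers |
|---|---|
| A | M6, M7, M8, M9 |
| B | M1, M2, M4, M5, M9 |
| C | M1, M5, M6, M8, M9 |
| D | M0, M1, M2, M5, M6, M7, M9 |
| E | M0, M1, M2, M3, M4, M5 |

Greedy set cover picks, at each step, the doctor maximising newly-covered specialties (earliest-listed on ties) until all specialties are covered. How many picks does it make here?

Greedy: pick D (covers 7 new) → pick E (covers 2 new) → pick A (covers 1 new). Total picks: 3.
(The true minimum cover uses only 2 doctors, so greedy is not optimal here.)

3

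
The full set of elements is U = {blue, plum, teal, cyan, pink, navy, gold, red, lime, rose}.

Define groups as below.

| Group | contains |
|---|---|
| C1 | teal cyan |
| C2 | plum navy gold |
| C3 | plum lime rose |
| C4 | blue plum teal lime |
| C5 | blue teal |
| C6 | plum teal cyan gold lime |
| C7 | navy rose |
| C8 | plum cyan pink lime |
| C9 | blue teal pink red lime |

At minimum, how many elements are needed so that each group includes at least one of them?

3

Take H = {plum, teal, navy}. Each listed group contains at least one of these, so H is a hitting set of size 3.
The groups C5, C7, C8 are pairwise disjoint, so any hitting set needs a separate element for each — at least 3. Hence 3 is optimal.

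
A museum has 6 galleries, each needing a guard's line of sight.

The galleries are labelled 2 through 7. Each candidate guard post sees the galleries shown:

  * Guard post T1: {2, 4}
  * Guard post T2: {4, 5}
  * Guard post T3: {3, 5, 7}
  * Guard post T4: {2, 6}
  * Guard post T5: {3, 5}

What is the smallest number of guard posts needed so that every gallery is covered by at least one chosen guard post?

Take {T1, T3, T4}. Their union is {2, 3, 4, 5, 6, 7}, which is all 6 galleries.
Only T4 contains 6, so T4 is forced; the remaining 4 galleries need at least 2 more guard posts (each remaining guard post adds at most 3) — so at least 3 guard posts are needed, and 3 is optimal.

3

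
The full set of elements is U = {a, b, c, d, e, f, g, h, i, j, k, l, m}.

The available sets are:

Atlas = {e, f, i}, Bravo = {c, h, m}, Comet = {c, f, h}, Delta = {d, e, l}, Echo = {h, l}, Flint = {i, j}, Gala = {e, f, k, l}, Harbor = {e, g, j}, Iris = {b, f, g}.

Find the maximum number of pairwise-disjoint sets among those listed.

4

Bravo, Delta, Flint, Iris are pairwise disjoint (Bravo={c,h,m}; Delta={d,e,l}; Flint={i,j}; Iris={b,f,g}).
Every remaining set overlaps one of these, and no 5 of the listed sets are pairwise disjoint, so 4 is the maximum.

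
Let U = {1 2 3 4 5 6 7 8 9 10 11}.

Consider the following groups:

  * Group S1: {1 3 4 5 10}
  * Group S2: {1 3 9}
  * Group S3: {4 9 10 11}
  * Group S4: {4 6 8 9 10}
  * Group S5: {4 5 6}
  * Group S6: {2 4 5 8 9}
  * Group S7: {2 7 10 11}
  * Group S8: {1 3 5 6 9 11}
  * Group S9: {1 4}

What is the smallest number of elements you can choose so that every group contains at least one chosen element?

The 3 elements {1, 4, 11} hit every group.
The groups S2, S5, S7 are pairwise disjoint, so any hitting set needs a separate element for each — at least 3. Hence 3 is optimal.

3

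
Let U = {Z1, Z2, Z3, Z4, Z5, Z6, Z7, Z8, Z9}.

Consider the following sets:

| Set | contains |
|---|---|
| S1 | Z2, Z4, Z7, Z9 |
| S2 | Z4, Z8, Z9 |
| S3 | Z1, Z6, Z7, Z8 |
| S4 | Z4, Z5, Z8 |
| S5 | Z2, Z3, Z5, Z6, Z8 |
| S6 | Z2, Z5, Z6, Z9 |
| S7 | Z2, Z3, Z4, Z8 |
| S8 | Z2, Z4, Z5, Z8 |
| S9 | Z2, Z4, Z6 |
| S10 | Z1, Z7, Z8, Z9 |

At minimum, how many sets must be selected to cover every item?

3

S5, S7, and S10 cover everything between them: the union {Z1, Z2, Z3, Z4, Z5, Z6, Z7, Z8, Z9} is all of U.
No 2 of the 10 sets cover everything (all 45 combinations miss at least one item), so 3 is optimal.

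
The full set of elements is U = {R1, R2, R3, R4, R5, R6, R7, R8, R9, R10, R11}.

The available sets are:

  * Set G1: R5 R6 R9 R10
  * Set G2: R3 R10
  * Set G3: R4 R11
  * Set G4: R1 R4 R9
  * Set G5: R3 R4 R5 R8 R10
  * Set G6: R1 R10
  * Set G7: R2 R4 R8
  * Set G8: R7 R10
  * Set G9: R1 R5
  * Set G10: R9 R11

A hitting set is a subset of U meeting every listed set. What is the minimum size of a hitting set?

H = {R4, R5, R10, R11} meets every set (each contains at least one member of H), and |H| = 4.
The sets G2, G7, G9, G10 are pairwise disjoint, so any hitting set needs a separate element for each — at least 4. Hence 4 is optimal.

4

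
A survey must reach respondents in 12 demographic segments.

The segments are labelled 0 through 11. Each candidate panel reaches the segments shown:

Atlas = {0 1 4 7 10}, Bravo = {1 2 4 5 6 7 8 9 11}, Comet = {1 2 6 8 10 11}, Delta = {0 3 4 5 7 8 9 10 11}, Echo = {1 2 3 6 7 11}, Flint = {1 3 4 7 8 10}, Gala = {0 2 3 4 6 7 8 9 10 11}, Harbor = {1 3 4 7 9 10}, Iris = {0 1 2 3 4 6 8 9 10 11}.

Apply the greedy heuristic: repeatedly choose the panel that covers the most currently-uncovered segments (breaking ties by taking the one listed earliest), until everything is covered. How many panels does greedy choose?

Greedy: pick Gala (covers 10 new) → pick Bravo (covers 2 new). Total picks: 2.

2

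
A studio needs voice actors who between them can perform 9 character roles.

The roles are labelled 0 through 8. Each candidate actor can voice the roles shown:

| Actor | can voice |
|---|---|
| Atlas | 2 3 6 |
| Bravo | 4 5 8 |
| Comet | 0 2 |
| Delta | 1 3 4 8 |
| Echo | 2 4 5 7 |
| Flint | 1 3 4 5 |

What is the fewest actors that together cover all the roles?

4

Atlas and Comet and Delta and Echo together: Atlas ∪ Comet ∪ Delta ∪ Echo = {0, 1, 2, 3, 4, 5, 6, 7, 8} — every role is covered.
No 3 of the 6 actors cover everything (all 20 combinations miss at least one role), so 4 is optimal.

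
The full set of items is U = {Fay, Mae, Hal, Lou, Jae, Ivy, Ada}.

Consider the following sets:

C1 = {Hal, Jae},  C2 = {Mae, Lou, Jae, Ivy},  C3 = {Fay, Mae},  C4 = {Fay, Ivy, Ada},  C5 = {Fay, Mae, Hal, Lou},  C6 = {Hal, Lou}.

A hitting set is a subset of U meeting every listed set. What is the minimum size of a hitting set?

3

H = {Fay, Lou, Jae} meets every set (each contains at least one member of H), and |H| = 3.
No choice of 2 items meets every set, so 3 is the minimum.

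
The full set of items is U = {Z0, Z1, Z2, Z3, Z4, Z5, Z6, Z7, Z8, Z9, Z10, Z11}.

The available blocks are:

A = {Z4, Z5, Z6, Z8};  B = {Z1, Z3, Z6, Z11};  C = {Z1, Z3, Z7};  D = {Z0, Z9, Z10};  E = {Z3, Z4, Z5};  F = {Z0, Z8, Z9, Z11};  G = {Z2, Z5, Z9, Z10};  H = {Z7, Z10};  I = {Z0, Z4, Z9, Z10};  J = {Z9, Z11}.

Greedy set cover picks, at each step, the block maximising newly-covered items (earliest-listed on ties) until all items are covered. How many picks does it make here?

Greedy: pick A (covers 4 new) → pick B (covers 3 new) → pick D (covers 3 new) → pick C (covers 1 new) → pick G (covers 1 new). Total picks: 5.
(The true minimum cover uses only 4 blocks, so greedy is not optimal here.)

5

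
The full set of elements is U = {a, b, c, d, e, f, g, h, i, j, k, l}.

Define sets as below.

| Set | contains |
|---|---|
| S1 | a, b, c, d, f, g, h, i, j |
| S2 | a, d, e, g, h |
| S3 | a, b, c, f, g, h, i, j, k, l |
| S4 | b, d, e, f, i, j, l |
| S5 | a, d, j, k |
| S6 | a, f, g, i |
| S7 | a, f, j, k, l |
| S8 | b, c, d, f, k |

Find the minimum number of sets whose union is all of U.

S2 and S3 together: S2 ∪ S3 = {a, b, c, d, e, f, g, h, i, j, k, l} — every element is covered.
No single set has all 12 elements (the largest, S3, has 10), so 2 is optimal.

2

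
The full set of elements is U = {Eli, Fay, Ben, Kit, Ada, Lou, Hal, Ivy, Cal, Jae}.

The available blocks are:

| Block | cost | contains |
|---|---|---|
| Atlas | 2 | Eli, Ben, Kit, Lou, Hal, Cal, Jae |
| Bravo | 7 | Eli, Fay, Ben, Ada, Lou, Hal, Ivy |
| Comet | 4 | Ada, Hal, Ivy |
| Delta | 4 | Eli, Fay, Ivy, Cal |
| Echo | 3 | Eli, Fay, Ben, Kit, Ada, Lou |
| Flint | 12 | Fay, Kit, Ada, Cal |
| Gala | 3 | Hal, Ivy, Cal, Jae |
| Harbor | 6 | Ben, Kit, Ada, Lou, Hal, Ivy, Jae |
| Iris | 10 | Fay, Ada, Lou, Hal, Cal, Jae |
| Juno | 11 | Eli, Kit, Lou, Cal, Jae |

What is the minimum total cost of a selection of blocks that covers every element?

6

Echo, Gala together cover every element (Echo ∪ Gala = {Eli, Fay, Ben, Kit, Ada, Lou, Hal, Ivy, Cal, Jae}); total cost 3 + 3 = 6.
The greedy pick Atlas, Echo, Gala costs 8; no covering selection beats 6.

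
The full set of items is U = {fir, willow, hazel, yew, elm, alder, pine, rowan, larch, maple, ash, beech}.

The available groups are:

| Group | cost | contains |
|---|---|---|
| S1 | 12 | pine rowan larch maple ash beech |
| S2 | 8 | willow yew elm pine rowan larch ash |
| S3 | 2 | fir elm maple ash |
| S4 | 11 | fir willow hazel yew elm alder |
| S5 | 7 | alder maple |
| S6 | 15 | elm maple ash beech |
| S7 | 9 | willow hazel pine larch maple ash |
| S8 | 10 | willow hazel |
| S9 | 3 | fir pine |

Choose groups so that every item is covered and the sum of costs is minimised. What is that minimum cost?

23

S1, S4 together cover every item (S1 ∪ S4 = {fir, willow, hazel, yew, elm, alder, pine, rowan, larch, maple, ash, beech}); total cost 12 + 11 = 23.
The greedy pick S3, S2, S4, S1 costs 33; no covering selection beats 23.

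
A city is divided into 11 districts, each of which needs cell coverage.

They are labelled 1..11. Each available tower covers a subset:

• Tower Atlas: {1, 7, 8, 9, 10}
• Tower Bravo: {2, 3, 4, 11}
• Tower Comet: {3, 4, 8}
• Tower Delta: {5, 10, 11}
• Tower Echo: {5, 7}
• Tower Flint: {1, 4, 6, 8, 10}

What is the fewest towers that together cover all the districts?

Atlas and Bravo and Echo and Flint together: Atlas ∪ Bravo ∪ Echo ∪ Flint = {1, 2, 3, 4, 5, 6, 7, 8, 9, 10, 11} — every district is covered.
No 3 of the 6 towers cover everything (all 20 combinations miss at least one district), so 4 is optimal.

4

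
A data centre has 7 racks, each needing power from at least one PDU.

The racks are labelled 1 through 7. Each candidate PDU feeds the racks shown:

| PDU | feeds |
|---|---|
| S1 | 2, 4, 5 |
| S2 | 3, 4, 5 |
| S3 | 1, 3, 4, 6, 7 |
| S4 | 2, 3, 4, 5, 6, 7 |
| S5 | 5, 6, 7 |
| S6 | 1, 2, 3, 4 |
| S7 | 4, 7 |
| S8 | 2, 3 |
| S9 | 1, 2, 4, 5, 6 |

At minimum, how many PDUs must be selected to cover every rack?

2

S4 and S6 together: S4 ∪ S6 = {1, 2, 3, 4, 5, 6, 7} — every rack is covered.
No single PDU has all 7 racks (the largest, S4, has 6), so 2 is optimal.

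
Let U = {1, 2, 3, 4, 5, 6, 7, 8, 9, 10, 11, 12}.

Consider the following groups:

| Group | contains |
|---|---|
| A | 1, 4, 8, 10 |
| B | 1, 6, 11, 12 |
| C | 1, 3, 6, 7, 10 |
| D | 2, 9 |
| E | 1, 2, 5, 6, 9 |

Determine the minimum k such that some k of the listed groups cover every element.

4

A and B and C and E together: A ∪ B ∪ C ∪ E = {1, 2, 3, 4, 5, 6, 7, 8, 9, 10, 11, 12} — every element is covered.
Only C contains 3, so C is forced; the remaining 7 elements need at least 3 more groups (each remaining group adds at most 3) — so at least 4 groups are needed, and 4 is optimal.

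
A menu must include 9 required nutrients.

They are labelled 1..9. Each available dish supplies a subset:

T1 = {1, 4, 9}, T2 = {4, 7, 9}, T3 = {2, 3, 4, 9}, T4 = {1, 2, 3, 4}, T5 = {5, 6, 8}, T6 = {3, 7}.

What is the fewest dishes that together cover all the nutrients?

T2 and T4 and T5 together: T2 ∪ T4 ∪ T5 = {1, 2, 3, 4, 5, 6, 7, 8, 9} — every nutrient is covered.
Each dish has at most 4 nutrients, and 2·4 = 8 < 9 — so at least 3 dishes are needed, and 3 is optimal.

3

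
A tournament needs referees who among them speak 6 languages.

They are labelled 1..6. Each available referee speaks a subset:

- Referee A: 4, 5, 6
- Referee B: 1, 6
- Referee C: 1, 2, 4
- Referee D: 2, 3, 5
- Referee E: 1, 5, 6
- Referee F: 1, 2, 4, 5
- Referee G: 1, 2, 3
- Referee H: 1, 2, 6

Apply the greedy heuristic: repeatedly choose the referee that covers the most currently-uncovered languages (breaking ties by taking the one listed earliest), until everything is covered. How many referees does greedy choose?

Greedy: pick F (covers 4 new) → pick A (covers 1 new) → pick D (covers 1 new). Total picks: 3.
(The true minimum cover uses only 2 referees, so greedy is not optimal here.)

3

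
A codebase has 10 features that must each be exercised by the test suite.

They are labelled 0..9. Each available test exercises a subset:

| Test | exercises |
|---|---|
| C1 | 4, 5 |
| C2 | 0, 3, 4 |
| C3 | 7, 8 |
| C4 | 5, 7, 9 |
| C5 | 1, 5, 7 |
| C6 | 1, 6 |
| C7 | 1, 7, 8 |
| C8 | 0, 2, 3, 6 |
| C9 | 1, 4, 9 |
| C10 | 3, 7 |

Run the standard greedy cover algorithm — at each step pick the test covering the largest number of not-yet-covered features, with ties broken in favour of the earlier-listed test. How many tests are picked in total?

Greedy: pick C8 (covers 4 new) → pick C4 (covers 3 new) → pick C7 (covers 2 new) → pick C1 (covers 1 new). Total picks: 4.

4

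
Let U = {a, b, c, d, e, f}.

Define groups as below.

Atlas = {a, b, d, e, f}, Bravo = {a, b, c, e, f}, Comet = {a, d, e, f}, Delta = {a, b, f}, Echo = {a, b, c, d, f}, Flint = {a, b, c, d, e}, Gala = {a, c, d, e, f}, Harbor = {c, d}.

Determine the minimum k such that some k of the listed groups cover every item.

2

Comet and Echo together: Comet ∪ Echo = {a, b, c, d, e, f} — every item is covered.
No single group has all 6 items (the largest, Atlas, has 5), so 2 is optimal.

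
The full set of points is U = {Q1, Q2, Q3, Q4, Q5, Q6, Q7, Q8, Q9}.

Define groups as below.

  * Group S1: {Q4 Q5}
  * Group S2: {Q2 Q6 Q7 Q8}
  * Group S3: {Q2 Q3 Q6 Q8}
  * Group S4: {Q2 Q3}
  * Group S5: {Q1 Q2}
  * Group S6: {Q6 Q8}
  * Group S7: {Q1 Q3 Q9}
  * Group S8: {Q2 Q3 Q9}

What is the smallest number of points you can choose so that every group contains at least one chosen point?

The 4 points {Q1, Q3, Q4, Q6} hit every group.
No choice of 3 points meets every group, so 4 is the minimum.

4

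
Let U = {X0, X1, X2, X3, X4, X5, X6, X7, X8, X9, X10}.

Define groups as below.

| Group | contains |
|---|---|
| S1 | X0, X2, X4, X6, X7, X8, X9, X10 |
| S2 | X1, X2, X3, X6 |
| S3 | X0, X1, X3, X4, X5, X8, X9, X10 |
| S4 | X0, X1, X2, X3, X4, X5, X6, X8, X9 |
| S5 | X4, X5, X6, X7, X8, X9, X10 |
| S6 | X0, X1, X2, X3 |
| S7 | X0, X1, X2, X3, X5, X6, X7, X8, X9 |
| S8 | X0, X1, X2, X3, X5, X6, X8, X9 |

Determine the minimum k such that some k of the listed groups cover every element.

2

Take {S1, S8}. Their union is {X0, X1, X2, X3, X4, X5, X6, X7, X8, X9, X10}, which is all 11 elements.
No single group has all 11 elements (the largest, S4, has 9), so 2 is optimal.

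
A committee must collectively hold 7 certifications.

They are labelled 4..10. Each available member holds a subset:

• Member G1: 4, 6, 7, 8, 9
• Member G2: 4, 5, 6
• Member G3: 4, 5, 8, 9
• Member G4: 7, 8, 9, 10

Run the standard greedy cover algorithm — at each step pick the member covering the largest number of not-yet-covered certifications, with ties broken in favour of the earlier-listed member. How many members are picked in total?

Greedy: pick G1 (covers 5 new) → pick G2 (covers 1 new) → pick G4 (covers 1 new). Total picks: 3.
(The true minimum cover uses only 2 members, so greedy is not optimal here.)

3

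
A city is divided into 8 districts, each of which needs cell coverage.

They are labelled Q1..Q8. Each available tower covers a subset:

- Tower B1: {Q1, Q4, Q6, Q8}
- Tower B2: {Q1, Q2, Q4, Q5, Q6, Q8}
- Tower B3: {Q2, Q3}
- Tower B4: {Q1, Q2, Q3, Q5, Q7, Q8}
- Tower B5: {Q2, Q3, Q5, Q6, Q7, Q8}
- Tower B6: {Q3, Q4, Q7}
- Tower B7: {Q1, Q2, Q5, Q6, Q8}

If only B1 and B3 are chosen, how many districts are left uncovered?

Union of B1, B3 = {Q1, Q2, Q3, Q4, Q6, Q8}.
Not covered: Q5, Q7 — 2 districts.

2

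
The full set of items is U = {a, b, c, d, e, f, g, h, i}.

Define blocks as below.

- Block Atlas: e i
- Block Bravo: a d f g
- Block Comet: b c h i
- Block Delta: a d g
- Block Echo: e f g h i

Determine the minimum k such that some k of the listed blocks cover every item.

Comet, Delta, and Echo cover everything between them: the union {a, b, c, d, e, f, g, h, i} is all of U.
Only Comet contains b, so Comet is forced; the remaining 5 items need at least 2 more blocks (each remaining block adds at most 4) — so at least 3 blocks are needed, and 3 is optimal.

3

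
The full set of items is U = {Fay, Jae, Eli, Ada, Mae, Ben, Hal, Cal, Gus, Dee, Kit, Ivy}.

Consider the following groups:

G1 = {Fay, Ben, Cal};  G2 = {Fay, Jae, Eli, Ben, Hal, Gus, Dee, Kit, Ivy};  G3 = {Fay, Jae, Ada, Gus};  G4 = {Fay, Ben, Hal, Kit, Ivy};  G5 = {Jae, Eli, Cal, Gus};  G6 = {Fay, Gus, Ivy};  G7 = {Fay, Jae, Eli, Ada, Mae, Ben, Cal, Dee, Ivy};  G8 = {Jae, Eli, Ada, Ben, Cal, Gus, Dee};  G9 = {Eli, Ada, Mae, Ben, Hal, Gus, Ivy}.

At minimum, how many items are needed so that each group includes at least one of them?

Take H = {Ben, Gus}. Each listed group contains at least one of these, so H is a hitting set of size 2.
The groups G4, G5 are pairwise disjoint, so any hitting set needs a separate item for each — at least 2. Hence 2 is optimal.

2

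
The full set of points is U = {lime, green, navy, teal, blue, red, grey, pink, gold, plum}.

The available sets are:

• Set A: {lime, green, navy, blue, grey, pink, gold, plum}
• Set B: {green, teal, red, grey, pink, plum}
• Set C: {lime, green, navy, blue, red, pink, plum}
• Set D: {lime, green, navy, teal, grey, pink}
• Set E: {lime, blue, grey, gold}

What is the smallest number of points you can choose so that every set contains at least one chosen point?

2

The 2 points {navy, grey} hit every set.
No single point lies in every set, so at least 2 are needed and 2 is optimal.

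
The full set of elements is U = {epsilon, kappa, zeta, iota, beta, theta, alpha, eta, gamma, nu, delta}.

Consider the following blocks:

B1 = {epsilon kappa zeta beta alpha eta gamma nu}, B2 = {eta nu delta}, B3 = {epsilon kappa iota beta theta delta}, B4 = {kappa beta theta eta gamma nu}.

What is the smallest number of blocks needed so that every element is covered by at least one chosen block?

B1 and B3 cover everything between them: the union {epsilon, kappa, zeta, iota, beta, theta, alpha, eta, gamma, nu, delta} is all of U.
No single block has all 11 elements (the largest, B1, has 8), so 2 is optimal.

2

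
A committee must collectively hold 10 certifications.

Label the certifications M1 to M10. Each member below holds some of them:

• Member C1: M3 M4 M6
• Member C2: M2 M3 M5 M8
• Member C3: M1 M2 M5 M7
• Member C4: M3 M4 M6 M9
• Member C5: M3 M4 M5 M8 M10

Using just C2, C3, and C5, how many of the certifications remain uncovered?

Union of C2, C3, C5 = {M1, M2, M3, M4, M5, M7, M8, M10}.
Not covered: M6, M9 — 2 certifications.

2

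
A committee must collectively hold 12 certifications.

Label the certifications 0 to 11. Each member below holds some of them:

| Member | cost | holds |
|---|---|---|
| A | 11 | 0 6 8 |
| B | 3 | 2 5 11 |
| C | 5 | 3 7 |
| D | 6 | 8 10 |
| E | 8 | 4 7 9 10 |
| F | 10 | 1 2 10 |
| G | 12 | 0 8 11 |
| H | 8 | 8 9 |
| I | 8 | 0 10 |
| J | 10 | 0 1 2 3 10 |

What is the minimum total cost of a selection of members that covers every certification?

32

A, B, E, J together cover every certification (A ∪ B ∪ E ∪ J = {0, 1, 2, 3, 4, 5, 6, 7, 8, 9, 10, 11}); total cost 11 + 3 + 8 + 10 = 32.
No covering selection has total cost below 32.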